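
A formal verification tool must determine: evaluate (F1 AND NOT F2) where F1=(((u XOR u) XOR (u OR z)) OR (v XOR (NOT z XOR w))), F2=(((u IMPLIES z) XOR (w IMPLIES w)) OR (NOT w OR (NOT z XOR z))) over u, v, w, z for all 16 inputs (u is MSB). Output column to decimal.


F1 = (((u XOR u) XOR (u OR z)) OR (v XOR (NOT z XOR w)))
F2 = (((u IMPLIES z) XOR (w IMPLIES w)) OR (NOT w OR (NOT z XOR z)))
Counterexample to F1=>F2 is where F1=1 and F2=0.
Evaluate each row (bits = u,v,w,z, MSB first):
  row 0 [0000]: F1=1 F2=1 -> F1&~F2 -> 0
  row 1 [0001]: F1=1 F2=1 -> F1&~F2 -> 0
  row 2 [0010]: F1=0 F2=1 -> F1&~F2 -> 0
  row 3 [0011]: F1=1 F2=1 -> F1&~F2 -> 0
  row 4 [0100]: F1=0 F2=1 -> F1&~F2 -> 0
  row 5 [0101]: F1=1 F2=1 -> F1&~F2 -> 0
  row 6 [0110]: F1=1 F2=1 -> F1&~F2 -> 0
  row 7 [0111]: F1=1 F2=1 -> F1&~F2 -> 0
  row 8 [1000]: F1=1 F2=1 -> F1&~F2 -> 0
  row 9 [1001]: F1=1 F2=1 -> F1&~F2 -> 0
  row 10 [1010]: F1=1 F2=1 -> F1&~F2 -> 0
  row 11 [1011]: F1=1 F2=1 -> F1&~F2 -> 0
  row 12 [1100]: F1=1 F2=1 -> F1&~F2 -> 0
  row 13 [1101]: F1=1 F2=1 -> F1&~F2 -> 0
  row 14 [1110]: F1=1 F2=1 -> F1&~F2 -> 0
  row 15 [1111]: F1=1 F2=1 -> F1&~F2 -> 0
Full result column, 4 rows per line (u,v fixed per line; w,z runs 00..11 left to right):
  rows 0-3 [u,v=00]: 0000  = hex 0
  rows 4-7 [u,v=01]: 0000  = hex 0
  rows 8-11 [u,v=10]: 0000  = hex 0
  rows 12-15 [u,v=11]: 0000  = hex 0
Counterexample vector (row 0 .. row 15) = 0000000000000000
Output column grouped in 4s = 0000 0000 0000 0000 = 0x0000
Convert to decimal digit by digit (value = value*16 + digit):
  0 -> 0
  0*16 + 0 = 0
  0*16 + 0 = 0
  0*16 + 0 = 0
Decimal = 0

0


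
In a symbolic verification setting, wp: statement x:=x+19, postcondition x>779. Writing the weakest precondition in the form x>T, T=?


Formula: wp(x:=E, P) = P[E/x] (substitute E for x in postcondition)
Step 1: Postcondition: x>779
Step 2: Substitute x+19 for x: x+19>779
Step 3: Solve for x: x > 779-19 = 760

760


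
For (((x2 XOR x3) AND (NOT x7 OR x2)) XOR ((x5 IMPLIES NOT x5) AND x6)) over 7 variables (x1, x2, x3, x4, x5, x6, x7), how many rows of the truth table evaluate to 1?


Formula: (((x2 XOR x3) AND (NOT x7 OR x2)) XOR ((x5 IMPLIES NOT x5) AND x6)) over 7 vars (128 rows)
Evaluate each row (x1, x2, x3, x4, x5, x6, x7 as bits, MSB first):
  row 0 [0000000]: (((0 XOR 0) AND (NOT 0 OR 0)) XOR ((0 IMPLIES NOT 0) AND 0)) -> 0
  row 1 [0000001]: (((0 XOR 0) AND (NOT 1 OR 0)) XOR ((0 IMPLIES NOT 0) AND 0)) -> 0
  row 2 [0000010]: (((0 XOR 0) AND (NOT 0 OR 0)) XOR ((0 IMPLIES NOT 0) AND 1)) -> 1
  row 3 [0000011]: (((0 XOR 0) AND (NOT 1 OR 0)) XOR ((0 IMPLIES NOT 0) AND 1)) -> 1
  row 4 [0000100]: (((0 XOR 0) AND (NOT 0 OR 0)) XOR ((1 IMPLIES NOT 1) AND 0)) -> 0
  (every remaining row is evaluated the same way; all 128 results are listed next)
Full result column, 8 rows per line (x1,x2,x3,x4 fixed per line; x5,x6,x7 runs 000..111 left to right):
  rows 0-7 [x1,x2,x3,x4=0000]: 00110000  (ones: 2)
  rows 8-15 [x1,x2,x3,x4=0001]: 00110000  (ones: 2)
  rows 16-23 [x1,x2,x3,x4=0010]: 10011010  (ones: 4)
  rows 24-31 [x1,x2,x3,x4=0011]: 10011010  (ones: 4)
  rows 32-39 [x1,x2,x3,x4=0100]: 11001111  (ones: 6)
  rows 40-47 [x1,x2,x3,x4=0101]: 11001111  (ones: 6)
  rows 48-55 [x1,x2,x3,x4=0110]: 00110000  (ones: 2)
  rows 56-63 [x1,x2,x3,x4=0111]: 00110000  (ones: 2)
  rows 64-71 [x1,x2,x3,x4=1000]: 00110000  (ones: 2)
  rows 72-79 [x1,x2,x3,x4=1001]: 00110000  (ones: 2)
  rows 80-87 [x1,x2,x3,x4=1010]: 10011010  (ones: 4)
  rows 88-95 [x1,x2,x3,x4=1011]: 10011010  (ones: 4)
  rows 96-103 [x1,x2,x3,x4=1100]: 11001111  (ones: 6)
  rows 104-111 [x1,x2,x3,x4=1101]: 11001111  (ones: 6)
  rows 112-119 [x1,x2,x3,x4=1110]: 00110000  (ones: 2)
  rows 120-127 [x1,x2,x3,x4=1111]: 00110000  (ones: 2)
Count of 1-rows = 2+2+4+4+6+6+2+2+2+2+4+4+6+6+2+2 = 56

56


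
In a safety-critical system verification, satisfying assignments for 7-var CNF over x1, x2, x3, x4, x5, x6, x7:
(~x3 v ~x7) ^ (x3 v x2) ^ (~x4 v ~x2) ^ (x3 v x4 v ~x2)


CNF with 4 clauses over 7 vars (128 assignments).
An assignment satisfies CNF iff every clause has >=1 true literal.
Check each row (bits = x1,x2,x3,x4,x5,x6,x7; clause T/F shown):
  row 0 [0000000]: clauses=TFTT -> 0
  row 1 [0000001]: clauses=TFTT -> 0
  row 2 [0000010]: clauses=TFTT -> 0
  row 3 [0000011]: clauses=TFTT -> 0
  row 4 [0000100]: clauses=TFTT -> 0
  (every remaining row is evaluated the same way; all 128 results are listed next)
Full result column, 8 rows per line (x1,x2,x3,x4 fixed per line; x5,x6,x7 runs 000..111 left to right):
  rows 0-7 [x1,x2,x3,x4=0000]: 00000000  (ones: 0)
  rows 8-15 [x1,x2,x3,x4=0001]: 00000000  (ones: 0)
  rows 16-23 [x1,x2,x3,x4=0010]: 10101010  (ones: 4)
  rows 24-31 [x1,x2,x3,x4=0011]: 10101010  (ones: 4)
  rows 32-39 [x1,x2,x3,x4=0100]: 00000000  (ones: 0)
  rows 40-47 [x1,x2,x3,x4=0101]: 00000000  (ones: 0)
  rows 48-55 [x1,x2,x3,x4=0110]: 10101010  (ones: 4)
  rows 56-63 [x1,x2,x3,x4=0111]: 00000000  (ones: 0)
  rows 64-71 [x1,x2,x3,x4=1000]: 00000000  (ones: 0)
  rows 72-79 [x1,x2,x3,x4=1001]: 00000000  (ones: 0)
  rows 80-87 [x1,x2,x3,x4=1010]: 10101010  (ones: 4)
  rows 88-95 [x1,x2,x3,x4=1011]: 10101010  (ones: 4)
  rows 96-103 [x1,x2,x3,x4=1100]: 00000000  (ones: 0)
  rows 104-111 [x1,x2,x3,x4=1101]: 00000000  (ones: 0)
  rows 112-119 [x1,x2,x3,x4=1110]: 10101010  (ones: 4)
  rows 120-127 [x1,x2,x3,x4=1111]: 00000000  (ones: 0)
Satisfying assignments = 0+0+4+4+0+0+4+0+0+0+4+4+0+0+4+0 = 24

24


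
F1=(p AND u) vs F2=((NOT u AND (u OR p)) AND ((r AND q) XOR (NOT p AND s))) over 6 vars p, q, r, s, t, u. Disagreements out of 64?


F1 = (p AND u)
F2 = ((NOT u AND (u OR p)) AND ((r AND q) XOR (NOT p AND s)))
Evaluate both on each of 64 rows (bits = p,q,r,s,t,u):
  row 0 [000000]: F1=0 F2=0 -> 0
  row 1 [000001]: F1=0 F2=0 -> 0
  row 2 [000010]: F1=0 F2=0 -> 0
  row 3 [000011]: F1=0 F2=0 -> 0
  row 4 [000100]: F1=0 F2=0 -> 0
  (every remaining row is evaluated the same way; all 64 results are listed next)
Full result column, 8 rows per line (p,q,r fixed per line; s,t,u runs 000..111 left to right):
  rows 0-7 [p,q,r=000]: 00000000  (ones: 0)
  rows 8-15 [p,q,r=001]: 00000000  (ones: 0)
  rows 16-23 [p,q,r=010]: 00000000  (ones: 0)
  rows 24-31 [p,q,r=011]: 00000000  (ones: 0)
  rows 32-39 [p,q,r=100]: 01010101  (ones: 4)
  rows 40-47 [p,q,r=101]: 01010101  (ones: 4)
  rows 48-55 [p,q,r=110]: 01010101  (ones: 4)
  rows 56-63 [p,q,r=111]: 11111111  (ones: 8)
Disagreements = 0+0+0+0+4+4+4+8 = 20

20


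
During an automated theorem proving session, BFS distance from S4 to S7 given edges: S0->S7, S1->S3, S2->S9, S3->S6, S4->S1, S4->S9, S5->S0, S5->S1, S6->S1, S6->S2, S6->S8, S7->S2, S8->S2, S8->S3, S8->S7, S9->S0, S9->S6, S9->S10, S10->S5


BFS layer-by-layer from S4:
  dist 0: {S4}
  dist 1: {S1, S9}
  dist 2: {S0, S3, S6, S10}
  dist 3: {S2, S5, S7, S8}
  -> S7 reached at distance 3
Shortest path length = 3

3


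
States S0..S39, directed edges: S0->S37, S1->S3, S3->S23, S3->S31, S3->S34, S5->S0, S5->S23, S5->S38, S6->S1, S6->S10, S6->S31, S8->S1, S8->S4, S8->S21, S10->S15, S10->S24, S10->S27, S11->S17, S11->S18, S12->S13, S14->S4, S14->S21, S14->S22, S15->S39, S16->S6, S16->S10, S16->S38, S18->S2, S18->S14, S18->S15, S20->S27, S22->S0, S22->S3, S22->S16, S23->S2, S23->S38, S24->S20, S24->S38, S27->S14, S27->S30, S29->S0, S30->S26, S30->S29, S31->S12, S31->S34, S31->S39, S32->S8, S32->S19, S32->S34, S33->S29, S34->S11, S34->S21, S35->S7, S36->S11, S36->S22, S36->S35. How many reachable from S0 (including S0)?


BFS from S0:
  layer 0: {S0}
  layer 1: {S37}
Reachable set: {S0, S37}
Count = 2

2


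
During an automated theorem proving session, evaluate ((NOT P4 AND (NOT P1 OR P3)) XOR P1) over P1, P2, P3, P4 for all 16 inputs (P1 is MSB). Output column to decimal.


Formula: ((NOT P4 AND (NOT P1 OR P3)) XOR P1) over P1, P2, P3, P4 (16 rows)
Evaluate each row (bits = P1,P2,P3,P4, MSB first):
  row 0 [0000]: ((NOT 0 AND (NOT 0 OR 0)) XOR 0) -> 1
  row 1 [0001]: ((NOT 1 AND (NOT 0 OR 0)) XOR 0) -> 0
  row 2 [0010]: ((NOT 0 AND (NOT 0 OR 1)) XOR 0) -> 1
  row 3 [0011]: ((NOT 1 AND (NOT 0 OR 1)) XOR 0) -> 0
  row 4 [0100]: ((NOT 0 AND (NOT 0 OR 0)) XOR 0) -> 1
  row 5 [0101]: ((NOT 1 AND (NOT 0 OR 0)) XOR 0) -> 0
  row 6 [0110]: ((NOT 0 AND (NOT 0 OR 1)) XOR 0) -> 1
  row 7 [0111]: ((NOT 1 AND (NOT 0 OR 1)) XOR 0) -> 0
  row 8 [1000]: ((NOT 0 AND (NOT 1 OR 0)) XOR 1) -> 1
  row 9 [1001]: ((NOT 1 AND (NOT 1 OR 0)) XOR 1) -> 1
  row 10 [1010]: ((NOT 0 AND (NOT 1 OR 1)) XOR 1) -> 0
  row 11 [1011]: ((NOT 1 AND (NOT 1 OR 1)) XOR 1) -> 1
  row 12 [1100]: ((NOT 0 AND (NOT 1 OR 0)) XOR 1) -> 1
  row 13 [1101]: ((NOT 1 AND (NOT 1 OR 0)) XOR 1) -> 1
  row 14 [1110]: ((NOT 0 AND (NOT 1 OR 1)) XOR 1) -> 0
  row 15 [1111]: ((NOT 1 AND (NOT 1 OR 1)) XOR 1) -> 1
Full result column, 4 rows per line (P1,P2 fixed per line; P3,P4 runs 00..11 left to right):
  rows 0-3 [P1,P2=00]: 1010  = hex A
  rows 4-7 [P1,P2=01]: 1010  = hex A
  rows 8-11 [P1,P2=10]: 1101  = hex D
  rows 12-15 [P1,P2=11]: 1101  = hex D
Output column (row 0 .. row 15) = 1010101011011101
Output column grouped in 4s = 1010 1010 1101 1101 = 0xAADD
Convert to decimal digit by digit (value = value*16 + digit):
  A -> 10
  10*16 + 10 (A) = 170
  170*16 + 13 (D) = 2733
  2733*16 + 13 (D) = 43741
Decimal = 43741

43741


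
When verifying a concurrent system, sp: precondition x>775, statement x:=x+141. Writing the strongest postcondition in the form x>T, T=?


Formula: sp(P, x:=E) = exists old_x. (x = E[old_x/x]) AND P[old_x/x] (old_x is the value of x before the assignment; eliminate old_x by solving x = E[old_x/x] for old_x)
Step 1: Precondition P: x>775, i.e. old_x > 775
Step 2: Assignment gives x = old_x + 141, so old_x = x - 141
Step 3: Substitute into P: x - 141 > 775
Step 4: Simplify: x > 775+141 = 916

916


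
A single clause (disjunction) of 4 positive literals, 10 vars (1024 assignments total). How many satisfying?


Step 1: Total=2^10=1024
Step 2: Unsat when all 4 false: 2^6=64
Step 3: Sat=1024-64=960

960


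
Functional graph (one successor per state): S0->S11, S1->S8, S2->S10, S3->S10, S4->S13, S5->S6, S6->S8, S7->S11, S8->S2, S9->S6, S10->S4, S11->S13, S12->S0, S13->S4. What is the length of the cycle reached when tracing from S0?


Trace from S0 until a state repeats:
  S0 -> S11 -> S13 -> S4 -> S13
S13 first seen at step 2, revisited at step 4.
Cycle length = 4 - 2 = 2

2


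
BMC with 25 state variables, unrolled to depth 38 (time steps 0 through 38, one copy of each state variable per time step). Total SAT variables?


BMC unrolls to depth k, creating one copy of each state var for steps 0..k.
Step count = 38 + 1 = 39 (steps 0 through 38)
Vars per step = 25
Total = 25 * 39 = 975

975


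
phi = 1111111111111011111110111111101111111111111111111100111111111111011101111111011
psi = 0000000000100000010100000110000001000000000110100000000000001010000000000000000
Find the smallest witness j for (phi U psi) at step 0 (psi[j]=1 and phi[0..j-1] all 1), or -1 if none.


(phi U psi) at 0: need smallest j with psi[j]=1 and phi[i]=1 for all i in [0,j).
Scan from step 0:
  step 0: phi=1, psi=0 -> continue
  step 1: phi=1, psi=0 -> continue
  step 2: phi=1, psi=0 -> continue
  step 3: phi=1, psi=0 -> continue
  step 10: psi=1 and phi held for [0,10) -> witness found
Witness step = 10

10


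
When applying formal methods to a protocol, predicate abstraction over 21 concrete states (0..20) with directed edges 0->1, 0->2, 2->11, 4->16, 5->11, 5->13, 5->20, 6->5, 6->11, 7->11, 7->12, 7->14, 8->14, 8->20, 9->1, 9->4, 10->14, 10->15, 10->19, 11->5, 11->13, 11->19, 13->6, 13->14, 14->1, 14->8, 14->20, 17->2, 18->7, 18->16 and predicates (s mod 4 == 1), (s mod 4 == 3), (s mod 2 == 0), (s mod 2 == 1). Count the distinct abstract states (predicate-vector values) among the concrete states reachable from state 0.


BFS from 0:
Concrete reachable: {0, 1, 2, 5, 6, 8, 11, 13, 14, 19, 20}
Abstract via predicates (s mod 4 == 1), (s mod 4 == 3), (s mod 2 == 0), (s mod 2 == 1):
  (0,0,1,0) <- {0, 2, 6, 8, 14, 20}
  (0,1,0,1) <- {11, 19}
  (1,0,0,1) <- {1, 5, 13}
Distinct abstract states = 3

3


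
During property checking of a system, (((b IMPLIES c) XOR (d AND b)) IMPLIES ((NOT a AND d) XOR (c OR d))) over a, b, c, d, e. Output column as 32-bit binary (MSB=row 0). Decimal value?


Formula: (((b IMPLIES c) XOR (d AND b)) IMPLIES ((NOT a AND d) XOR (c OR d))) over a, b, c, d, e (32 rows)
Evaluate each row (bits = a,b,c,d,e, MSB first):
  row 0 [00000]: (((0 IMPLIES 0) XOR (0 AND 0)) IMPLIES ((NOT 0 AND 0) XOR (0 OR 0))) -> 0
  row 1 [00001]: (((0 IMPLIES 0) XOR (0 AND 0)) IMPLIES ((NOT 0 AND 0) XOR (0 OR 0))) -> 0
  row 2 [00010]: (((0 IMPLIES 0) XOR (1 AND 0)) IMPLIES ((NOT 0 AND 1) XOR (0 OR 1))) -> 0
  row 3 [00011]: (((0 IMPLIES 0) XOR (1 AND 0)) IMPLIES ((NOT 0 AND 1) XOR (0 OR 1))) -> 0
  row 4 [00100]: (((0 IMPLIES 1) XOR (0 AND 0)) IMPLIES ((NOT 0 AND 0) XOR (1 OR 0))) -> 1
  row 5 [00101]: (((0 IMPLIES 1) XOR (0 AND 0)) IMPLIES ((NOT 0 AND 0) XOR (1 OR 0))) -> 1
  row 6 [00110]: (((0 IMPLIES 1) XOR (1 AND 0)) IMPLIES ((NOT 0 AND 1) XOR (1 OR 1))) -> 0
  row 7 [00111]: (((0 IMPLIES 1) XOR (1 AND 0)) IMPLIES ((NOT 0 AND 1) XOR (1 OR 1))) -> 0
  row 8 [01000]: (((1 IMPLIES 0) XOR (0 AND 1)) IMPLIES ((NOT 0 AND 0) XOR (0 OR 0))) -> 1
  row 9 [01001]: (((1 IMPLIES 0) XOR (0 AND 1)) IMPLIES ((NOT 0 AND 0) XOR (0 OR 0))) -> 1
  row 10 [01010]: (((1 IMPLIES 0) XOR (1 AND 1)) IMPLIES ((NOT 0 AND 1) XOR (0 OR 1))) -> 0
  row 11 [01011]: (((1 IMPLIES 0) XOR (1 AND 1)) IMPLIES ((NOT 0 AND 1) XOR (0 OR 1))) -> 0
  row 12 [01100]: (((1 IMPLIES 1) XOR (0 AND 1)) IMPLIES ((NOT 0 AND 0) XOR (1 OR 0))) -> 1
  row 13 [01101]: (((1 IMPLIES 1) XOR (0 AND 1)) IMPLIES ((NOT 0 AND 0) XOR (1 OR 0))) -> 1
  row 14 [01110]: (((1 IMPLIES 1) XOR (1 AND 1)) IMPLIES ((NOT 0 AND 1) XOR (1 OR 1))) -> 1
  row 15 [01111]: (((1 IMPLIES 1) XOR (1 AND 1)) IMPLIES ((NOT 0 AND 1) XOR (1 OR 1))) -> 1
  row 16 [10000]: (((0 IMPLIES 0) XOR (0 AND 0)) IMPLIES ((NOT 1 AND 0) XOR (0 OR 0))) -> 0
  row 17 [10001]: (((0 IMPLIES 0) XOR (0 AND 0)) IMPLIES ((NOT 1 AND 0) XOR (0 OR 0))) -> 0
  row 18 [10010]: (((0 IMPLIES 0) XOR (1 AND 0)) IMPLIES ((NOT 1 AND 1) XOR (0 OR 1))) -> 1
  row 19 [10011]: (((0 IMPLIES 0) XOR (1 AND 0)) IMPLIES ((NOT 1 AND 1) XOR (0 OR 1))) -> 1
  row 20 [10100]: (((0 IMPLIES 1) XOR (0 AND 0)) IMPLIES ((NOT 1 AND 0) XOR (1 OR 0))) -> 1
  row 21 [10101]: (((0 IMPLIES 1) XOR (0 AND 0)) IMPLIES ((NOT 1 AND 0) XOR (1 OR 0))) -> 1
  row 22 [10110]: (((0 IMPLIES 1) XOR (1 AND 0)) IMPLIES ((NOT 1 AND 1) XOR (1 OR 1))) -> 1
  row 23 [10111]: (((0 IMPLIES 1) XOR (1 AND 0)) IMPLIES ((NOT 1 AND 1) XOR (1 OR 1))) -> 1
  row 24 [11000]: (((1 IMPLIES 0) XOR (0 AND 1)) IMPLIES ((NOT 1 AND 0) XOR (0 OR 0))) -> 1
  row 25 [11001]: (((1 IMPLIES 0) XOR (0 AND 1)) IMPLIES ((NOT 1 AND 0) XOR (0 OR 0))) -> 1
  row 26 [11010]: (((1 IMPLIES 0) XOR (1 AND 1)) IMPLIES ((NOT 1 AND 1) XOR (0 OR 1))) -> 1
  row 27 [11011]: (((1 IMPLIES 0) XOR (1 AND 1)) IMPLIES ((NOT 1 AND 1) XOR (0 OR 1))) -> 1
  row 28 [11100]: (((1 IMPLIES 1) XOR (0 AND 1)) IMPLIES ((NOT 1 AND 0) XOR (1 OR 0))) -> 1
  row 29 [11101]: (((1 IMPLIES 1) XOR (0 AND 1)) IMPLIES ((NOT 1 AND 0) XOR (1 OR 0))) -> 1
  row 30 [11110]: (((1 IMPLIES 1) XOR (1 AND 1)) IMPLIES ((NOT 1 AND 1) XOR (1 OR 1))) -> 1
  row 31 [11111]: (((1 IMPLIES 1) XOR (1 AND 1)) IMPLIES ((NOT 1 AND 1) XOR (1 OR 1))) -> 1
Full result column, 4 rows per line (a,b,c fixed per line; d,e runs 00..11 left to right):
  rows 0-3 [a,b,c=000]: 0000  = hex 0
  rows 4-7 [a,b,c=001]: 1100  = hex C
  rows 8-11 [a,b,c=010]: 1100  = hex C
  rows 12-15 [a,b,c=011]: 1111  = hex F
  rows 16-19 [a,b,c=100]: 0011  = hex 3
  rows 20-23 [a,b,c=101]: 1111  = hex F
  rows 24-27 [a,b,c=110]: 1111  = hex F
  rows 28-31 [a,b,c=111]: 1111  = hex F
Output column (row 0 .. row 31) = 00001100110011110011111111111111
Output column grouped in 4s = 0000 1100 1100 1111 0011 1111 1111 1111 = 0x0CCF3FFF
Convert to decimal digit by digit (value = value*16 + digit):
  0 -> 0
  0*16 + 12 (C) = 12
  12*16 + 12 (C) = 204
  204*16 + 15 (F) = 3279
  3279*16 + 3 = 52467
  52467*16 + 15 (F) = 839487
  839487*16 + 15 (F) = 13431807
  13431807*16 + 15 (F) = 214908927
Decimal = 214908927

214908927


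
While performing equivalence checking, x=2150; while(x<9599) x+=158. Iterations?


Step 1: x goes from 2150 toward 9599 by 158; the body runs while x<9599, so iterations = ceil((bound-start)/step)
Step 2: Distance=7449
Step 3: ceil(7449/158)=48

48


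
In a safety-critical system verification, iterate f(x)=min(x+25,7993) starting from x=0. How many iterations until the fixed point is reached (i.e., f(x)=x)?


Step 1: x=0, cap=7993, increment=25
Step 2: x grows by 25 each step until capped at 7993; fixed point is x=7993
Step 3: iterations = ceil(7993/25) = 320

320


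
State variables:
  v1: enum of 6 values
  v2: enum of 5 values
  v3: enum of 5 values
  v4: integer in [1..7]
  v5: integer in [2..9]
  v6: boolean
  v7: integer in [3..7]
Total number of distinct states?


State space = product of domain sizes of all variables.
Domain sizes:
  v1 (enum of 6 values): 6
  v2 (enum of 5 values): 5
  v3 (enum of 5 values): 5
  v4 (integer in [1..7]): 7
  v5 (integer in [2..9]): 8
  v6 (boolean): 2
  v7 (integer in [3..7]): 5
Product = 6 * 5 * 5 * 7 * 8 * 2 * 5 = 84000

84000


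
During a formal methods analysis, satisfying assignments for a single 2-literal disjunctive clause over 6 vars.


Step 1: Total=2^6=64
Step 2: Unsat when all 2 false: 2^4=16
Step 3: Sat=64-16=48

48


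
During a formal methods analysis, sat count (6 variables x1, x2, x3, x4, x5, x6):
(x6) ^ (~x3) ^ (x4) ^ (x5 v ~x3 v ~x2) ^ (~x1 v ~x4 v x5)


CNF with 5 clauses over 6 vars (64 assignments).
An assignment satisfies CNF iff every clause has >=1 true literal.
Check each row (bits = x1,x2,x3,x4,x5,x6; clause T/F shown):
  row 0 [000000]: clauses=FTFTT -> 0
  row 1 [000001]: clauses=TTFTT -> 0
  row 2 [000010]: clauses=FTFTT -> 0
  row 3 [000011]: clauses=TTFTT -> 0
  row 4 [000100]: clauses=FTTTT -> 0
  (every remaining row is evaluated the same way; all 64 results are listed next)
Full result column, 8 rows per line (x1,x2,x3 fixed per line; x4,x5,x6 runs 000..111 left to right):
  rows 0-7 [x1,x2,x3=000]: 00000101  (ones: 2)
  rows 8-15 [x1,x2,x3=001]: 00000000  (ones: 0)
  rows 16-23 [x1,x2,x3=010]: 00000101  (ones: 2)
  rows 24-31 [x1,x2,x3=011]: 00000000  (ones: 0)
  rows 32-39 [x1,x2,x3=100]: 00000001  (ones: 1)
  rows 40-47 [x1,x2,x3=101]: 00000000  (ones: 0)
  rows 48-55 [x1,x2,x3=110]: 00000001  (ones: 1)
  rows 56-63 [x1,x2,x3=111]: 00000000  (ones: 0)
Satisfying assignments = 2+0+2+0+1+0+1+0 = 6

6


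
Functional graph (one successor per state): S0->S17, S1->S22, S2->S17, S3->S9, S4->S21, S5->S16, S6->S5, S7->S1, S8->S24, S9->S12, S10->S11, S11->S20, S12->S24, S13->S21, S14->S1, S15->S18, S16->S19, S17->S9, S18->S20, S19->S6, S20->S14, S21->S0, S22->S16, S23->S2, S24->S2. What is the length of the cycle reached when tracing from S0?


Trace from S0 until a state repeats:
  S0 -> S17 -> S9 -> S12 -> S24 -> S2 -> S17
S17 first seen at step 1, revisited at step 6.
Cycle length = 6 - 1 = 5

5


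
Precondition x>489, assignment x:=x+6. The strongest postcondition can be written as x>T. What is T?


Formula: sp(P, x:=E) = exists old_x. (x = E[old_x/x]) AND P[old_x/x] (old_x is the value of x before the assignment; eliminate old_x by solving x = E[old_x/x] for old_x)
Step 1: Precondition P: x>489, i.e. old_x > 489
Step 2: Assignment gives x = old_x + 6, so old_x = x - 6
Step 3: Substitute into P: x - 6 > 489
Step 4: Simplify: x > 489+6 = 495

495


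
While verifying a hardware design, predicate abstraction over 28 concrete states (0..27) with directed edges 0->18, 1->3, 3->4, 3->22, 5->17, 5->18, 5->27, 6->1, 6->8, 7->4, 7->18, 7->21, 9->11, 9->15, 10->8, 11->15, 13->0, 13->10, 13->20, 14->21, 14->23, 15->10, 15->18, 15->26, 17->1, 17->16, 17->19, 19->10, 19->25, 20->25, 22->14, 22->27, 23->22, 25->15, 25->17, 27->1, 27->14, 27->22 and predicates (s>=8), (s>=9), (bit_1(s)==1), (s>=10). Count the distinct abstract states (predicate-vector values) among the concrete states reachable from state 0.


BFS from 0:
Concrete reachable: {0, 18}
Abstract via predicates (s>=8), (s>=9), (bit_1(s)==1), (s>=10):
  (0,0,0,0) <- {0}
  (1,1,1,1) <- {18}
Distinct abstract states = 2

2


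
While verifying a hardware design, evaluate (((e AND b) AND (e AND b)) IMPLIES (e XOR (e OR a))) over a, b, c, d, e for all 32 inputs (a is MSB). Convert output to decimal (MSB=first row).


Formula: (((e AND b) AND (e AND b)) IMPLIES (e XOR (e OR a))) over a, b, c, d, e (32 rows)
Evaluate each row (bits = a,b,c,d,e, MSB first):
  row 0 [00000]: (((0 AND 0) AND (0 AND 0)) IMPLIES (0 XOR (0 OR 0))) -> 1
  row 1 [00001]: (((1 AND 0) AND (1 AND 0)) IMPLIES (1 XOR (1 OR 0))) -> 1
  row 2 [00010]: (((0 AND 0) AND (0 AND 0)) IMPLIES (0 XOR (0 OR 0))) -> 1
  row 3 [00011]: (((1 AND 0) AND (1 AND 0)) IMPLIES (1 XOR (1 OR 0))) -> 1
  row 4 [00100]: (((0 AND 0) AND (0 AND 0)) IMPLIES (0 XOR (0 OR 0))) -> 1
  row 5 [00101]: (((1 AND 0) AND (1 AND 0)) IMPLIES (1 XOR (1 OR 0))) -> 1
  row 6 [00110]: (((0 AND 0) AND (0 AND 0)) IMPLIES (0 XOR (0 OR 0))) -> 1
  row 7 [00111]: (((1 AND 0) AND (1 AND 0)) IMPLIES (1 XOR (1 OR 0))) -> 1
  row 8 [01000]: (((0 AND 1) AND (0 AND 1)) IMPLIES (0 XOR (0 OR 0))) -> 1
  row 9 [01001]: (((1 AND 1) AND (1 AND 1)) IMPLIES (1 XOR (1 OR 0))) -> 0
  row 10 [01010]: (((0 AND 1) AND (0 AND 1)) IMPLIES (0 XOR (0 OR 0))) -> 1
  row 11 [01011]: (((1 AND 1) AND (1 AND 1)) IMPLIES (1 XOR (1 OR 0))) -> 0
  row 12 [01100]: (((0 AND 1) AND (0 AND 1)) IMPLIES (0 XOR (0 OR 0))) -> 1
  row 13 [01101]: (((1 AND 1) AND (1 AND 1)) IMPLIES (1 XOR (1 OR 0))) -> 0
  row 14 [01110]: (((0 AND 1) AND (0 AND 1)) IMPLIES (0 XOR (0 OR 0))) -> 1
  row 15 [01111]: (((1 AND 1) AND (1 AND 1)) IMPLIES (1 XOR (1 OR 0))) -> 0
  row 16 [10000]: (((0 AND 0) AND (0 AND 0)) IMPLIES (0 XOR (0 OR 1))) -> 1
  row 17 [10001]: (((1 AND 0) AND (1 AND 0)) IMPLIES (1 XOR (1 OR 1))) -> 1
  row 18 [10010]: (((0 AND 0) AND (0 AND 0)) IMPLIES (0 XOR (0 OR 1))) -> 1
  row 19 [10011]: (((1 AND 0) AND (1 AND 0)) IMPLIES (1 XOR (1 OR 1))) -> 1
  row 20 [10100]: (((0 AND 0) AND (0 AND 0)) IMPLIES (0 XOR (0 OR 1))) -> 1
  row 21 [10101]: (((1 AND 0) AND (1 AND 0)) IMPLIES (1 XOR (1 OR 1))) -> 1
  row 22 [10110]: (((0 AND 0) AND (0 AND 0)) IMPLIES (0 XOR (0 OR 1))) -> 1
  row 23 [10111]: (((1 AND 0) AND (1 AND 0)) IMPLIES (1 XOR (1 OR 1))) -> 1
  row 24 [11000]: (((0 AND 1) AND (0 AND 1)) IMPLIES (0 XOR (0 OR 1))) -> 1
  row 25 [11001]: (((1 AND 1) AND (1 AND 1)) IMPLIES (1 XOR (1 OR 1))) -> 0
  row 26 [11010]: (((0 AND 1) AND (0 AND 1)) IMPLIES (0 XOR (0 OR 1))) -> 1
  row 27 [11011]: (((1 AND 1) AND (1 AND 1)) IMPLIES (1 XOR (1 OR 1))) -> 0
  row 28 [11100]: (((0 AND 1) AND (0 AND 1)) IMPLIES (0 XOR (0 OR 1))) -> 1
  row 29 [11101]: (((1 AND 1) AND (1 AND 1)) IMPLIES (1 XOR (1 OR 1))) -> 0
  row 30 [11110]: (((0 AND 1) AND (0 AND 1)) IMPLIES (0 XOR (0 OR 1))) -> 1
  row 31 [11111]: (((1 AND 1) AND (1 AND 1)) IMPLIES (1 XOR (1 OR 1))) -> 0
Full result column, 4 rows per line (a,b,c fixed per line; d,e runs 00..11 left to right):
  rows 0-3 [a,b,c=000]: 1111  = hex F
  rows 4-7 [a,b,c=001]: 1111  = hex F
  rows 8-11 [a,b,c=010]: 1010  = hex A
  rows 12-15 [a,b,c=011]: 1010  = hex A
  rows 16-19 [a,b,c=100]: 1111  = hex F
  rows 20-23 [a,b,c=101]: 1111  = hex F
  rows 24-27 [a,b,c=110]: 1010  = hex A
  rows 28-31 [a,b,c=111]: 1010  = hex A
Output column (row 0 .. row 31) = 11111111101010101111111110101010
Output column grouped in 4s = 1111 1111 1010 1010 1111 1111 1010 1010 = 0xFFAAFFAA
Convert to decimal digit by digit (value = value*16 + digit):
  F -> 15
  15*16 + 15 (F) = 255
  255*16 + 10 (A) = 4090
  4090*16 + 10 (A) = 65450
  65450*16 + 15 (F) = 1047215
  1047215*16 + 15 (F) = 16755455
  16755455*16 + 10 (A) = 268087290
  268087290*16 + 10 (A) = 4289396650
Decimal = 4289396650

4289396650


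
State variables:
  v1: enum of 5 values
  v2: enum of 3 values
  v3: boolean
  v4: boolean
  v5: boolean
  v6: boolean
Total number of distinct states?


State space = product of domain sizes of all variables.
Domain sizes:
  v1 (enum of 5 values): 5
  v2 (enum of 3 values): 3
  v3 (boolean): 2
  v4 (boolean): 2
  v5 (boolean): 2
  v6 (boolean): 2
Product = 5 * 3 * 2 * 2 * 2 * 2 = 240

240


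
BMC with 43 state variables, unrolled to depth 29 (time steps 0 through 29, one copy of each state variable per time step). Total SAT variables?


BMC unrolls to depth k, creating one copy of each state var for steps 0..k.
Step count = 29 + 1 = 30 (steps 0 through 29)
Vars per step = 43
Total = 43 * 30 = 1290

1290


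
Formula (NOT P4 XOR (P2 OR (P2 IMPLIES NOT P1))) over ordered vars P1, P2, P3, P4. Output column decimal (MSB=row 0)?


Formula: (NOT P4 XOR (P2 OR (P2 IMPLIES NOT P1))) over P1, P2, P3, P4 (16 rows)
Evaluate each row (bits = P1,P2,P3,P4, MSB first):
  row 0 [0000]: (NOT 0 XOR (0 OR (0 IMPLIES NOT 0))) -> 0
  row 1 [0001]: (NOT 1 XOR (0 OR (0 IMPLIES NOT 0))) -> 1
  row 2 [0010]: (NOT 0 XOR (0 OR (0 IMPLIES NOT 0))) -> 0
  row 3 [0011]: (NOT 1 XOR (0 OR (0 IMPLIES NOT 0))) -> 1
  row 4 [0100]: (NOT 0 XOR (1 OR (1 IMPLIES NOT 0))) -> 0
  row 5 [0101]: (NOT 1 XOR (1 OR (1 IMPLIES NOT 0))) -> 1
  row 6 [0110]: (NOT 0 XOR (1 OR (1 IMPLIES NOT 0))) -> 0
  row 7 [0111]: (NOT 1 XOR (1 OR (1 IMPLIES NOT 0))) -> 1
  row 8 [1000]: (NOT 0 XOR (0 OR (0 IMPLIES NOT 1))) -> 0
  row 9 [1001]: (NOT 1 XOR (0 OR (0 IMPLIES NOT 1))) -> 1
  row 10 [1010]: (NOT 0 XOR (0 OR (0 IMPLIES NOT 1))) -> 0
  row 11 [1011]: (NOT 1 XOR (0 OR (0 IMPLIES NOT 1))) -> 1
  row 12 [1100]: (NOT 0 XOR (1 OR (1 IMPLIES NOT 1))) -> 0
  row 13 [1101]: (NOT 1 XOR (1 OR (1 IMPLIES NOT 1))) -> 1
  row 14 [1110]: (NOT 0 XOR (1 OR (1 IMPLIES NOT 1))) -> 0
  row 15 [1111]: (NOT 1 XOR (1 OR (1 IMPLIES NOT 1))) -> 1
Full result column, 4 rows per line (P1,P2 fixed per line; P3,P4 runs 00..11 left to right):
  rows 0-3 [P1,P2=00]: 0101  = hex 5
  rows 4-7 [P1,P2=01]: 0101  = hex 5
  rows 8-11 [P1,P2=10]: 0101  = hex 5
  rows 12-15 [P1,P2=11]: 0101  = hex 5
Output column (row 0 .. row 15) = 0101010101010101
Output column grouped in 4s = 0101 0101 0101 0101 = 0x5555
Convert to decimal digit by digit (value = value*16 + digit):
  5 -> 5
  5*16 + 5 = 85
  85*16 + 5 = 1365
  1365*16 + 5 = 21845
Decimal = 21845

21845


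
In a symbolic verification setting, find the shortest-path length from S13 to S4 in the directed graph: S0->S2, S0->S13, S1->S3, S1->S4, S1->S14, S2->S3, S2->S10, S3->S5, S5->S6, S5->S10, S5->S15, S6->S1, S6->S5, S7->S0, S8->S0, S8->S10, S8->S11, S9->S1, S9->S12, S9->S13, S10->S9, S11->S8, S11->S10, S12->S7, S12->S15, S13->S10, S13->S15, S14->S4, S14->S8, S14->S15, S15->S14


BFS layer-by-layer from S13:
  dist 0: {S13}
  dist 1: {S10, S15}
  dist 2: {S9, S14}
  dist 3: {S1, S4, S8, S12}
  -> S4 reached at distance 3
Shortest path length = 3

3


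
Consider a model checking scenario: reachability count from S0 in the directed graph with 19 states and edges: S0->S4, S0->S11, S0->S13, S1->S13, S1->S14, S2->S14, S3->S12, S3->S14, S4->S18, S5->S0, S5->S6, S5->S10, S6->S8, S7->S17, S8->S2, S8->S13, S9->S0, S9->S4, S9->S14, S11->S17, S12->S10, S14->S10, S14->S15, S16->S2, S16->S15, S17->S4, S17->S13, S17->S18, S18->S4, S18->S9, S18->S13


BFS from S0:
  layer 0: {S0}
  layer 1: {S4, S11, S13}
  layer 2: {S17, S18}
  layer 3: {S9}
  layer 4: {S14}
  layer 5: {S10, S15}
Reachable set: {S0, S4, S9, S10, S11, S13, S14, S15, S17, S18}
Count = 10

10


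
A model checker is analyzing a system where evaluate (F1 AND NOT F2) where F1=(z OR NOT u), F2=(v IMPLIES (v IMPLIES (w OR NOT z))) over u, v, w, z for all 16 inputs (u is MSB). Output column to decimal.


F1 = (z OR NOT u)
F2 = (v IMPLIES (v IMPLIES (w OR NOT z)))
Counterexample to F1=>F2 is where F1=1 and F2=0.
Evaluate each row (bits = u,v,w,z, MSB first):
  row 0 [0000]: F1=1 F2=1 -> F1&~F2 -> 0
  row 1 [0001]: F1=1 F2=1 -> F1&~F2 -> 0
  row 2 [0010]: F1=1 F2=1 -> F1&~F2 -> 0
  row 3 [0011]: F1=1 F2=1 -> F1&~F2 -> 0
  row 4 [0100]: F1=1 F2=1 -> F1&~F2 -> 0
  row 5 [0101]: F1=1 F2=0 -> F1&~F2 -> 1
  row 6 [0110]: F1=1 F2=1 -> F1&~F2 -> 0
  row 7 [0111]: F1=1 F2=1 -> F1&~F2 -> 0
  row 8 [1000]: F1=0 F2=1 -> F1&~F2 -> 0
  row 9 [1001]: F1=1 F2=1 -> F1&~F2 -> 0
  row 10 [1010]: F1=0 F2=1 -> F1&~F2 -> 0
  row 11 [1011]: F1=1 F2=1 -> F1&~F2 -> 0
  row 12 [1100]: F1=0 F2=1 -> F1&~F2 -> 0
  row 13 [1101]: F1=1 F2=0 -> F1&~F2 -> 1
  row 14 [1110]: F1=0 F2=1 -> F1&~F2 -> 0
  row 15 [1111]: F1=1 F2=1 -> F1&~F2 -> 0
Full result column, 4 rows per line (u,v fixed per line; w,z runs 00..11 left to right):
  rows 0-3 [u,v=00]: 0000  = hex 0
  rows 4-7 [u,v=01]: 0100  = hex 4
  rows 8-11 [u,v=10]: 0000  = hex 0
  rows 12-15 [u,v=11]: 0100  = hex 4
Counterexample vector (row 0 .. row 15) = 0000010000000100
Output column grouped in 4s = 0000 0100 0000 0100 = 0x0404
Convert to decimal digit by digit (value = value*16 + digit):
  0 -> 0
  0*16 + 4 = 4
  4*16 + 0 = 64
  64*16 + 4 = 1028
Decimal = 1028

1028


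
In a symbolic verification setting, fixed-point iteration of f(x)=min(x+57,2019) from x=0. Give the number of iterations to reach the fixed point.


Step 1: x=0, cap=2019, increment=57
Step 2: x grows by 57 each step until capped at 2019; fixed point is x=2019
Step 3: iterations = ceil(2019/57) = 36

36


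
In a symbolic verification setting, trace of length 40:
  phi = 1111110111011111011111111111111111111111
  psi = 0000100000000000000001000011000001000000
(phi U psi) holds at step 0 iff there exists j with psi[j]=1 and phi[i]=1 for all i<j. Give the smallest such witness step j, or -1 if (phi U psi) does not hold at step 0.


(phi U psi) at 0: need smallest j with psi[j]=1 and phi[i]=1 for all i in [0,j).
Scan from step 0:
  step 0: phi=1, psi=0 -> continue
  step 1: phi=1, psi=0 -> continue
  step 2: phi=1, psi=0 -> continue
  step 3: phi=1, psi=0 -> continue
  step 4: psi=1 and phi held for [0,4) -> witness found
Witness step = 4

4


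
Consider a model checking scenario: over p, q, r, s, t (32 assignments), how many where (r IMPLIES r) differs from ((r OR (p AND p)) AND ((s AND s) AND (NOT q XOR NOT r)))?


F1 = (r IMPLIES r)
F2 = ((r OR (p AND p)) AND ((s AND s) AND (NOT q XOR NOT r)))
Evaluate both on each of 32 rows (bits = p,q,r,s,t):
  row 0 [00000]: F1=1 F2=0 (differ) -> 1
  row 1 [00001]: F1=1 F2=0 (differ) -> 1
  row 2 [00010]: F1=1 F2=0 (differ) -> 1
  row 3 [00011]: F1=1 F2=0 (differ) -> 1
  row 4 [00100]: F1=1 F2=0 (differ) -> 1
  row 5 [00101]: F1=1 F2=0 (differ) -> 1
  row 6 [00110]: F1=1 F2=1 -> 0
  row 7 [00111]: F1=1 F2=1 -> 0
  row 8 [01000]: F1=1 F2=0 (differ) -> 1
  row 9 [01001]: F1=1 F2=0 (differ) -> 1
  row 10 [01010]: F1=1 F2=0 (differ) -> 1
  row 11 [01011]: F1=1 F2=0 (differ) -> 1
  row 12 [01100]: F1=1 F2=0 (differ) -> 1
  row 13 [01101]: F1=1 F2=0 (differ) -> 1
  row 14 [01110]: F1=1 F2=0 (differ) -> 1
  row 15 [01111]: F1=1 F2=0 (differ) -> 1
  row 16 [10000]: F1=1 F2=0 (differ) -> 1
  row 17 [10001]: F1=1 F2=0 (differ) -> 1
  row 18 [10010]: F1=1 F2=0 (differ) -> 1
  row 19 [10011]: F1=1 F2=0 (differ) -> 1
  row 20 [10100]: F1=1 F2=0 (differ) -> 1
  row 21 [10101]: F1=1 F2=0 (differ) -> 1
  row 22 [10110]: F1=1 F2=1 -> 0
  row 23 [10111]: F1=1 F2=1 -> 0
  row 24 [11000]: F1=1 F2=0 (differ) -> 1
  row 25 [11001]: F1=1 F2=0 (differ) -> 1
  row 26 [11010]: F1=1 F2=1 -> 0
  row 27 [11011]: F1=1 F2=1 -> 0
  row 28 [11100]: F1=1 F2=0 (differ) -> 1
  row 29 [11101]: F1=1 F2=0 (differ) -> 1
  row 30 [11110]: F1=1 F2=0 (differ) -> 1
  row 31 [11111]: F1=1 F2=0 (differ) -> 1
Full result column, 8 rows per line (p,q fixed per line; r,s,t runs 000..111 left to right):
  rows 0-7 [p,q=00]: 11111100  (ones: 6)
  rows 8-15 [p,q=01]: 11111111  (ones: 8)
  rows 16-23 [p,q=10]: 11111100  (ones: 6)
  rows 24-31 [p,q=11]: 11001111  (ones: 6)
Disagreements = 6+8+6+6 = 26

26


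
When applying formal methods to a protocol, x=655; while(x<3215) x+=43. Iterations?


Step 1: x goes from 655 toward 3215 by 43; the body runs while x<3215, so iterations = ceil((bound-start)/step)
Step 2: Distance=2560
Step 3: ceil(2560/43)=60

60


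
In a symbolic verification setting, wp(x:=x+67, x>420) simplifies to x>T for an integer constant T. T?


Formula: wp(x:=E, P) = P[E/x] (substitute E for x in postcondition)
Step 1: Postcondition: x>420
Step 2: Substitute x+67 for x: x+67>420
Step 3: Solve for x: x > 420-67 = 353

353


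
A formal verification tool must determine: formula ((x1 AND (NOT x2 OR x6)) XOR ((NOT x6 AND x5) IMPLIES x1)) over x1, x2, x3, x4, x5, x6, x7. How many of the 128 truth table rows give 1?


Formula: ((x1 AND (NOT x2 OR x6)) XOR ((NOT x6 AND x5) IMPLIES x1)) over 7 vars (128 rows)
Evaluate each row (x1, x2, x3, x4, x5, x6, x7 as bits, MSB first):
  row 0 [0000000]: ((0 AND (NOT 0 OR 0)) XOR ((NOT 0 AND 0) IMPLIES 0)) -> 1
  row 1 [0000001]: ((0 AND (NOT 0 OR 0)) XOR ((NOT 0 AND 0) IMPLIES 0)) -> 1
  row 2 [0000010]: ((0 AND (NOT 0 OR 1)) XOR ((NOT 1 AND 0) IMPLIES 0)) -> 1
  row 3 [0000011]: ((0 AND (NOT 0 OR 1)) XOR ((NOT 1 AND 0) IMPLIES 0)) -> 1
  row 4 [0000100]: ((0 AND (NOT 0 OR 0)) XOR ((NOT 0 AND 1) IMPLIES 0)) -> 0
  (every remaining row is evaluated the same way; all 128 results are listed next)
Full result column, 8 rows per line (x1,x2,x3,x4 fixed per line; x5,x6,x7 runs 000..111 left to right):
  rows 0-7 [x1,x2,x3,x4=0000]: 11110011  (ones: 6)
  rows 8-15 [x1,x2,x3,x4=0001]: 11110011  (ones: 6)
  rows 16-23 [x1,x2,x3,x4=0010]: 11110011  (ones: 6)
  rows 24-31 [x1,x2,x3,x4=0011]: 11110011  (ones: 6)
  rows 32-39 [x1,x2,x3,x4=0100]: 11110011  (ones: 6)
  rows 40-47 [x1,x2,x3,x4=0101]: 11110011  (ones: 6)
  rows 48-55 [x1,x2,x3,x4=0110]: 11110011  (ones: 6)
  rows 56-63 [x1,x2,x3,x4=0111]: 11110011  (ones: 6)
  rows 64-71 [x1,x2,x3,x4=1000]: 00000000  (ones: 0)
  rows 72-79 [x1,x2,x3,x4=1001]: 00000000  (ones: 0)
  rows 80-87 [x1,x2,x3,x4=1010]: 00000000  (ones: 0)
  rows 88-95 [x1,x2,x3,x4=1011]: 00000000  (ones: 0)
  rows 96-103 [x1,x2,x3,x4=1100]: 11001100  (ones: 4)
  rows 104-111 [x1,x2,x3,x4=1101]: 11001100  (ones: 4)
  rows 112-119 [x1,x2,x3,x4=1110]: 11001100  (ones: 4)
  rows 120-127 [x1,x2,x3,x4=1111]: 11001100  (ones: 4)
Count of 1-rows = 6+6+6+6+6+6+6+6+0+0+0+0+4+4+4+4 = 64

64


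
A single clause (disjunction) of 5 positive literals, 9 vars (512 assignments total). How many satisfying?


Step 1: Total=2^9=512
Step 2: Unsat when all 5 false: 2^4=16
Step 3: Sat=512-16=496

496


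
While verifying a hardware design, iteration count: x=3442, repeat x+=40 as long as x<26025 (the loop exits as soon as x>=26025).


Step 1: x goes from 3442 toward 26025 by 40; the body runs while x<26025, so iterations = ceil((bound-start)/step)
Step 2: Distance=22583
Step 3: ceil(22583/40)=565

565


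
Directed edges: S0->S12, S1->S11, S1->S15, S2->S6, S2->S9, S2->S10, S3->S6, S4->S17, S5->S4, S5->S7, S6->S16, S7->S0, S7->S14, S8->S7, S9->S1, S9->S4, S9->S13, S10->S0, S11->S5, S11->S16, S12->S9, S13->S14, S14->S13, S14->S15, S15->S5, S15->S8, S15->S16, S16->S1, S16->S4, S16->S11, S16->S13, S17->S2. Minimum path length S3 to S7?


BFS layer-by-layer from S3:
  dist 0: {S3}
  dist 1: {S6}
  dist 2: {S16}
  dist 3: {S1, S4, S11, S13}
  dist 4: {S5, S14, S15, S17}
  dist 5: {S2, S7, S8}
  -> S7 reached at distance 5
Shortest path length = 5

5


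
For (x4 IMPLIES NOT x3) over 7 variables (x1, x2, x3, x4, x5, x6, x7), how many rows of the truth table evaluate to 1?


Formula: (x4 IMPLIES NOT x3) over 7 vars (128 rows)
Evaluate each row (x1, x2, x3, x4, x5, x6, x7 as bits, MSB first):
  row 0 [0000000]: (0 IMPLIES NOT 0) -> 1
  row 1 [0000001]: (0 IMPLIES NOT 0) -> 1
  row 2 [0000010]: (0 IMPLIES NOT 0) -> 1
  row 3 [0000011]: (0 IMPLIES NOT 0) -> 1
  row 4 [0000100]: (0 IMPLIES NOT 0) -> 1
  (every remaining row is evaluated the same way; all 128 results are listed next)
Full result column, 8 rows per line (x1,x2,x3,x4 fixed per line; x5,x6,x7 runs 000..111 left to right):
  rows 0-7 [x1,x2,x3,x4=0000]: 11111111  (ones: 8)
  rows 8-15 [x1,x2,x3,x4=0001]: 11111111  (ones: 8)
  rows 16-23 [x1,x2,x3,x4=0010]: 11111111  (ones: 8)
  rows 24-31 [x1,x2,x3,x4=0011]: 00000000  (ones: 0)
  rows 32-39 [x1,x2,x3,x4=0100]: 11111111  (ones: 8)
  rows 40-47 [x1,x2,x3,x4=0101]: 11111111  (ones: 8)
  rows 48-55 [x1,x2,x3,x4=0110]: 11111111  (ones: 8)
  rows 56-63 [x1,x2,x3,x4=0111]: 00000000  (ones: 0)
  rows 64-71 [x1,x2,x3,x4=1000]: 11111111  (ones: 8)
  rows 72-79 [x1,x2,x3,x4=1001]: 11111111  (ones: 8)
  rows 80-87 [x1,x2,x3,x4=1010]: 11111111  (ones: 8)
  rows 88-95 [x1,x2,x3,x4=1011]: 00000000  (ones: 0)
  rows 96-103 [x1,x2,x3,x4=1100]: 11111111  (ones: 8)
  rows 104-111 [x1,x2,x3,x4=1101]: 11111111  (ones: 8)
  rows 112-119 [x1,x2,x3,x4=1110]: 11111111  (ones: 8)
  rows 120-127 [x1,x2,x3,x4=1111]: 00000000  (ones: 0)
Count of 1-rows = 8+8+8+0+8+8+8+0+8+8+8+0+8+8+8+0 = 96

96


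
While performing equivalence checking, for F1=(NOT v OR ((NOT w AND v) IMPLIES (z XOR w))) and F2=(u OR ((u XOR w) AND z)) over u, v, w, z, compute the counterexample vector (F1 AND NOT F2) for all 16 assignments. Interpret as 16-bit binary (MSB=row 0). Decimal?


F1 = (NOT v OR ((NOT w AND v) IMPLIES (z XOR w)))
F2 = (u OR ((u XOR w) AND z))
Counterexample to F1=>F2 is where F1=1 and F2=0.
Evaluate each row (bits = u,v,w,z, MSB first):
  row 0 [0000]: F1=1 F2=0 -> F1&~F2 -> 1
  row 1 [0001]: F1=1 F2=0 -> F1&~F2 -> 1
  row 2 [0010]: F1=1 F2=0 -> F1&~F2 -> 1
  row 3 [0011]: F1=1 F2=1 -> F1&~F2 -> 0
  row 4 [0100]: F1=0 F2=0 -> F1&~F2 -> 0
  row 5 [0101]: F1=1 F2=0 -> F1&~F2 -> 1
  row 6 [0110]: F1=1 F2=0 -> F1&~F2 -> 1
  row 7 [0111]: F1=1 F2=1 -> F1&~F2 -> 0
  row 8 [1000]: F1=1 F2=1 -> F1&~F2 -> 0
  row 9 [1001]: F1=1 F2=1 -> F1&~F2 -> 0
  row 10 [1010]: F1=1 F2=1 -> F1&~F2 -> 0
  row 11 [1011]: F1=1 F2=1 -> F1&~F2 -> 0
  row 12 [1100]: F1=0 F2=1 -> F1&~F2 -> 0
  row 13 [1101]: F1=1 F2=1 -> F1&~F2 -> 0
  row 14 [1110]: F1=1 F2=1 -> F1&~F2 -> 0
  row 15 [1111]: F1=1 F2=1 -> F1&~F2 -> 0
Full result column, 4 rows per line (u,v fixed per line; w,z runs 00..11 left to right):
  rows 0-3 [u,v=00]: 1110  = hex E
  rows 4-7 [u,v=01]: 0110  = hex 6
  rows 8-11 [u,v=10]: 0000  = hex 0
  rows 12-15 [u,v=11]: 0000  = hex 0
Counterexample vector (row 0 .. row 15) = 1110011000000000
Output column grouped in 4s = 1110 0110 0000 0000 = 0xE600
Convert to decimal digit by digit (value = value*16 + digit):
  E -> 14
  14*16 + 6 = 230
  230*16 + 0 = 3680
  3680*16 + 0 = 58880
Decimal = 58880

58880


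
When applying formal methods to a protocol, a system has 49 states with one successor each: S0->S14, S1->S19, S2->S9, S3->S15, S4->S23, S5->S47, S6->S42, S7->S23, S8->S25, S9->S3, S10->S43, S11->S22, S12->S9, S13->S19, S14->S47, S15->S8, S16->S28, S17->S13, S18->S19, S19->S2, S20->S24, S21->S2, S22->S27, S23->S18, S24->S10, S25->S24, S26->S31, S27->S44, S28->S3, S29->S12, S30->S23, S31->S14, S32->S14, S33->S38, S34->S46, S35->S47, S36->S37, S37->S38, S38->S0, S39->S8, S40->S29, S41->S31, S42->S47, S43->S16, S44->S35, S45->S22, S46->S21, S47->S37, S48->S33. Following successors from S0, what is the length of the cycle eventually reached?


Trace from S0 until a state repeats:
  S0 -> S14 -> S47 -> S37 -> S38 -> S0
S0 first seen at step 0, revisited at step 5.
Cycle length = 5 - 0 = 5

5


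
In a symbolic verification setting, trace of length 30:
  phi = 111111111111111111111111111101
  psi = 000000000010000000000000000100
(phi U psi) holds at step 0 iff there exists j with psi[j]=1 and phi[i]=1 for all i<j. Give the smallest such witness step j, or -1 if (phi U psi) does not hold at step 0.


(phi U psi) at 0: need smallest j with psi[j]=1 and phi[i]=1 for all i in [0,j).
Scan from step 0:
  step 0: phi=1, psi=0 -> continue
  step 1: phi=1, psi=0 -> continue
  step 2: phi=1, psi=0 -> continue
  step 3: phi=1, psi=0 -> continue
  step 10: psi=1 and phi held for [0,10) -> witness found
Witness step = 10

10


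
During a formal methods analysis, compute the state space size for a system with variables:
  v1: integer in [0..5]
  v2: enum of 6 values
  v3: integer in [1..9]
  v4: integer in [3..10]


State space = product of domain sizes of all variables.
Domain sizes:
  v1 (integer in [0..5]): 6
  v2 (enum of 6 values): 6
  v3 (integer in [1..9]): 9
  v4 (integer in [3..10]): 8
Product = 6 * 6 * 9 * 8 = 2592

2592
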